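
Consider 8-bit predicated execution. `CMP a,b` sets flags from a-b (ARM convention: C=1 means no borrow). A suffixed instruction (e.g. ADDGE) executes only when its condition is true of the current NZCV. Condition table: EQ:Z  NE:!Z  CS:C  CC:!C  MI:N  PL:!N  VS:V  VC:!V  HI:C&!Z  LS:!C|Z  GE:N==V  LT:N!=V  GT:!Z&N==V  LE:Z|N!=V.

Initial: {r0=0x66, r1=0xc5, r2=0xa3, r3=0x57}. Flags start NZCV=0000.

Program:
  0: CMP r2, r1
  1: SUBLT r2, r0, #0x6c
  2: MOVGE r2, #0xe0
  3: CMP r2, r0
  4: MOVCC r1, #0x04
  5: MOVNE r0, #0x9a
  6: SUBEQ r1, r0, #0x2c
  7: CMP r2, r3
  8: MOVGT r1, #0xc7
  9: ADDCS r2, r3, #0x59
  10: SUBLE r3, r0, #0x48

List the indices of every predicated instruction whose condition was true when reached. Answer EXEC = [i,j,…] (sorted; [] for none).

EXEC = [1,5,9,10]

[0] flags=1000 → (cmp)
[1] flags=1000 LT?T → r2=0xfa
[2] flags=1000 GE?F → skip
[3] flags=1010 → (cmp)
[4] flags=1010 CC?F → skip
[5] flags=1010 NE?T → r0=0x9a
[6] flags=1010 EQ?F → skip
[7] flags=1010 → (cmp)
[8] flags=1010 GT?F → skip
[9] flags=1010 CS?T → r2=0xb0
[10] flags=1010 LE?T → r3=0x52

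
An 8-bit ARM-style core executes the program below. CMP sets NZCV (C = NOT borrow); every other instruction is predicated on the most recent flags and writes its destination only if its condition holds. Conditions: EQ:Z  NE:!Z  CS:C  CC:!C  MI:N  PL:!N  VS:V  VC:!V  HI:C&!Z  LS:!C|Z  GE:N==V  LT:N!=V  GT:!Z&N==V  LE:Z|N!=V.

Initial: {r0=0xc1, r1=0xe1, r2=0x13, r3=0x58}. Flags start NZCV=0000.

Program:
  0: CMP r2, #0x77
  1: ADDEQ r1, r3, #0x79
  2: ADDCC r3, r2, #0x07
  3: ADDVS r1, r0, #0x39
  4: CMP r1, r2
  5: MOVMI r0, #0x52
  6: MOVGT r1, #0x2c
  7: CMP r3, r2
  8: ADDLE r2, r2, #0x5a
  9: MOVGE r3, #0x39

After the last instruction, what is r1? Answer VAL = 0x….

0: ✓ CMP  NZCV=1000
1: · ADDEQ
2: ✓ ADDCC  r3←0x1a
3: · ADDVS
4: ✓ CMP  NZCV=1010
5: ✓ MOVMI  r0←0x52
6: · MOVGT
7: ✓ CMP  NZCV=0010
8: · ADDLE
9: ✓ MOVGE  r3←0x39

VAL = 0xe1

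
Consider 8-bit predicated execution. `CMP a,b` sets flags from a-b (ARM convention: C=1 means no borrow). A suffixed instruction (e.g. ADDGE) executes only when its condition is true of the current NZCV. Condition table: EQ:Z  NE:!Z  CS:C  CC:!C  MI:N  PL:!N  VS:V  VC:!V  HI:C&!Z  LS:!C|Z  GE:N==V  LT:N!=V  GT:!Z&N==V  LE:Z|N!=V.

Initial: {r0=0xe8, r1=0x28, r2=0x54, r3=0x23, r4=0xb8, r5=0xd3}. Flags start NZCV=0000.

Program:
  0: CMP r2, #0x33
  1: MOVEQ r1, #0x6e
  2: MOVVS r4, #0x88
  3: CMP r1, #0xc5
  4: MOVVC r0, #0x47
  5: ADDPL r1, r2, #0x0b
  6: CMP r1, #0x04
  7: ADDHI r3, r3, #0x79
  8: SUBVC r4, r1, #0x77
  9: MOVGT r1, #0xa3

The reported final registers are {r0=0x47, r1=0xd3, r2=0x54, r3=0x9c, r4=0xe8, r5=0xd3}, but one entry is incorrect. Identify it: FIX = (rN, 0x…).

[0] flags=0010 → (cmp)
[1] flags=0010 EQ?F → skip
[2] flags=0010 VS?F → skip
[3] flags=0000 → (cmp)
[4] flags=0000 VC?T → r0=0x47
[5] flags=0000 PL?T → r1=0x5f
[6] flags=0010 → (cmp)
[7] flags=0010 HI?T → r3=0x9c
[8] flags=0010 VC?T → r4=0xe8
[9] flags=0010 GT?T → r1=0xa3

FIX = (r1, 0xa3)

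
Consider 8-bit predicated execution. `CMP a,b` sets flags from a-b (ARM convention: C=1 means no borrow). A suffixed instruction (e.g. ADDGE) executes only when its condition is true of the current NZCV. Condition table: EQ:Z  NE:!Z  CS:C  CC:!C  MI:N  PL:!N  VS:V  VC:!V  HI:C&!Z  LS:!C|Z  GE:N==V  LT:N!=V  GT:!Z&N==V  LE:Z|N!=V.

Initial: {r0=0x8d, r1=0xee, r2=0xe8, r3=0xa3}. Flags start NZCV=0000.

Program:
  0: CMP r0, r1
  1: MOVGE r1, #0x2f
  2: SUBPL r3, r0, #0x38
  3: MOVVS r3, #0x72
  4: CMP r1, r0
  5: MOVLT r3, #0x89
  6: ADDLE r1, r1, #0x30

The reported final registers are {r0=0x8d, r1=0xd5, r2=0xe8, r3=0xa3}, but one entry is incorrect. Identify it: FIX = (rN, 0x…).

FIX = (r1, 0xee)

0: ✓ CMP  NZCV=1000
1: · MOVGE
2: · SUBPL
3: · MOVVS
4: ✓ CMP  NZCV=0010
5: · MOVLT
6: · ADDLE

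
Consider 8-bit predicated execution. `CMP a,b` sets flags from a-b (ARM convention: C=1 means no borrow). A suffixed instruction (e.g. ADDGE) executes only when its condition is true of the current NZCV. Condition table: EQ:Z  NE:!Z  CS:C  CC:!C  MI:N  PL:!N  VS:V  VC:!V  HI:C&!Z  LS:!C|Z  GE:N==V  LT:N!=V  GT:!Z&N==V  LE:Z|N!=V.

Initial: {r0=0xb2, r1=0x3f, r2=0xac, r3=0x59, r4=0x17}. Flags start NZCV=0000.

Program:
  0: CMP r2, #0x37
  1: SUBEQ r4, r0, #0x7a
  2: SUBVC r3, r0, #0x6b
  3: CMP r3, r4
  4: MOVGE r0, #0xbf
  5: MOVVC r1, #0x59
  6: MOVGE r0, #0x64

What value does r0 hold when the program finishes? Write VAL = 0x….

VAL = 0x64

0: ✓ CMP  NZCV=0011
1: · SUBEQ
2: · SUBVC
3: ✓ CMP  NZCV=0010
4: ✓ MOVGE  r0←0xbf
5: ✓ MOVVC  r1←0x59
6: ✓ MOVGE  r0←0x64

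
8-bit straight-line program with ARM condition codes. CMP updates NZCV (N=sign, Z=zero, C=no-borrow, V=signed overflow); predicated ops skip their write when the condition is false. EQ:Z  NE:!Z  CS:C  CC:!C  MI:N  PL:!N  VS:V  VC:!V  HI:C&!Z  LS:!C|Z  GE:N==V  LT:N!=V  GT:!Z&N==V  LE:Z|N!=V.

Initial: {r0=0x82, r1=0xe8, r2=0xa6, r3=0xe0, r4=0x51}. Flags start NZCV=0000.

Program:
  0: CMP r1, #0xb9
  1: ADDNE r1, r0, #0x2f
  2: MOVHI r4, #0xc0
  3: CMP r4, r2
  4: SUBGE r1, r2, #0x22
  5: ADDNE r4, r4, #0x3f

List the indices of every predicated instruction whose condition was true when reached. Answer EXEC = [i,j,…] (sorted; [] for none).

[0] flags=0010 → (cmp)
[1] flags=0010 NE?T → r1=0xb1
[2] flags=0010 HI?T → r4=0xc0
[3] flags=0010 → (cmp)
[4] flags=0010 GE?T → r1=0x84
[5] flags=0010 NE?T → r4=0xff

EXEC = [1,2,4,5]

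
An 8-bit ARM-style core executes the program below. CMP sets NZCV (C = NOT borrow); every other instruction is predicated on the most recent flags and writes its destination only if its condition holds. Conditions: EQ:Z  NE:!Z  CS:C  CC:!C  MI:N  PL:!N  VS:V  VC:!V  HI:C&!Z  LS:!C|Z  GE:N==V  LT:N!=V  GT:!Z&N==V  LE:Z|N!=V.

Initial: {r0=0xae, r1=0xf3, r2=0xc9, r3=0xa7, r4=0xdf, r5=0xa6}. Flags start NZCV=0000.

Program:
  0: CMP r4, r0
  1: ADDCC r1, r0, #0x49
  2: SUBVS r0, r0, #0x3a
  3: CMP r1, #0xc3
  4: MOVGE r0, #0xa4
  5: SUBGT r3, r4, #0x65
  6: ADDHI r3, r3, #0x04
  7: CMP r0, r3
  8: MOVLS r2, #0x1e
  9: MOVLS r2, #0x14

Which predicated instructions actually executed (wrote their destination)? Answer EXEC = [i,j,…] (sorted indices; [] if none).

EXEC = [4,5,6]

[0] flags=0010 → (cmp)
[1] flags=0010 CC?F → skip
[2] flags=0010 VS?F → skip
[3] flags=0010 → (cmp)
[4] flags=0010 GE?T → r0=0xa4
[5] flags=0010 GT?T → r3=0x7a
[6] flags=0010 HI?T → r3=0x7e
[7] flags=0011 → (cmp)
[8] flags=0011 LS?F → skip
[9] flags=0011 LS?F → skip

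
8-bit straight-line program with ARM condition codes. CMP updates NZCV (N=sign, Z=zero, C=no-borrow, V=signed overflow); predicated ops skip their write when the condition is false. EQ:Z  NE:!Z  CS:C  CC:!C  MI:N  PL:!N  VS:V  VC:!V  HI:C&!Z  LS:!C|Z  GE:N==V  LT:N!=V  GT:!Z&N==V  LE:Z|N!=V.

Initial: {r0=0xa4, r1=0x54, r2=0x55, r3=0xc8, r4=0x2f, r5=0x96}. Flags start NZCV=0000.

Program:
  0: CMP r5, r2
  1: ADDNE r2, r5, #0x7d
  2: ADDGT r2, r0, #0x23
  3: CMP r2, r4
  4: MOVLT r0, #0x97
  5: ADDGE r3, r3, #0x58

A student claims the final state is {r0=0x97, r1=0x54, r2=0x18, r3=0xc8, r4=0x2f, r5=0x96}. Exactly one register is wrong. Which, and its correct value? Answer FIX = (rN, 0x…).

FIX = (r2, 0x13)

0: ✓ CMP  NZCV=0011
1: ✓ ADDNE  r2←0x13
2: · ADDGT
3: ✓ CMP  NZCV=1000
4: ✓ MOVLT  r0←0x97
5: · ADDGE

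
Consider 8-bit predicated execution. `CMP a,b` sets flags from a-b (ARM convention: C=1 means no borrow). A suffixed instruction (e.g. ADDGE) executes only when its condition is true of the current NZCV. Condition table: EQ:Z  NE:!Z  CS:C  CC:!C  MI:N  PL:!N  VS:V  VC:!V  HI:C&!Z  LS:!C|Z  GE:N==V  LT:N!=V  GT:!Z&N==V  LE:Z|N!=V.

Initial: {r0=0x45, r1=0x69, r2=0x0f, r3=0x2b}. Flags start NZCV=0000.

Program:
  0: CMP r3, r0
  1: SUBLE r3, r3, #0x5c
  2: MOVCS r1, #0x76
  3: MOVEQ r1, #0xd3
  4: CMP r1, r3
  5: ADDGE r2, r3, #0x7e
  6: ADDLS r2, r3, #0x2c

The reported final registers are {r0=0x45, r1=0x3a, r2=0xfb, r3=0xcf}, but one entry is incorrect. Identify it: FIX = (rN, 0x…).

0: ✓ CMP  NZCV=1000
1: ✓ SUBLE  r3←0xcf
2: · MOVCS
3: · MOVEQ
4: ✓ CMP  NZCV=1001
5: ✓ ADDGE  r2←0x4d
6: ✓ ADDLS  r2←0xfb

FIX = (r1, 0x69)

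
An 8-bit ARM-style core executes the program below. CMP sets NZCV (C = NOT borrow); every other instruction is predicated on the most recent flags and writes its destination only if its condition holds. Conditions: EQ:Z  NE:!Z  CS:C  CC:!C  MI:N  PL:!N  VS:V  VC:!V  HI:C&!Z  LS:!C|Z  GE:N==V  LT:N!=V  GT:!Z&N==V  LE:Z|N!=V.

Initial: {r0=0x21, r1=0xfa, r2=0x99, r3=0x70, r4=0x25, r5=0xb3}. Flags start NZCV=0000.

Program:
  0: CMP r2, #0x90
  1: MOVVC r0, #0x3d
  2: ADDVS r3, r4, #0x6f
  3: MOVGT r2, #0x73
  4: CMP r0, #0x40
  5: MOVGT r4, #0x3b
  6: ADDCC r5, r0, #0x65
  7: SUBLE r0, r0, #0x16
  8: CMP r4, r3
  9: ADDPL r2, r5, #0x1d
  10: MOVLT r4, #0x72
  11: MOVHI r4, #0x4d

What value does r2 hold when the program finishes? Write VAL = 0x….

0: ✓ CMP  NZCV=0010
1: ✓ MOVVC  r0←0x3d
2: · ADDVS
3: ✓ MOVGT  r2←0x73
4: ✓ CMP  NZCV=1000
5: · MOVGT
6: ✓ ADDCC  r5←0xa2
7: ✓ SUBLE  r0←0x27
8: ✓ CMP  NZCV=1000
9: · ADDPL
10: ✓ MOVLT  r4←0x72
11: · MOVHI

VAL = 0x73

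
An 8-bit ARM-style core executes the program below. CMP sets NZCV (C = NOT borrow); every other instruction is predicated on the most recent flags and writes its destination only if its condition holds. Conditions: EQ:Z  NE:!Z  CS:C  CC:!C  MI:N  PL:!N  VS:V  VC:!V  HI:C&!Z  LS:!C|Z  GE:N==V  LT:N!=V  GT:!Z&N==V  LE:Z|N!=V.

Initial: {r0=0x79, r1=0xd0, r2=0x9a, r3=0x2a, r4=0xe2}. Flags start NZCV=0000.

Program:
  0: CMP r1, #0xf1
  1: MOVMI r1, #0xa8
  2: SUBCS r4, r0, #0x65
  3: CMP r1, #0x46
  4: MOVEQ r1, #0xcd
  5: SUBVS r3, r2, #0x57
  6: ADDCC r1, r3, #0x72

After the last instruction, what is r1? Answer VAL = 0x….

0: ✓ CMP  NZCV=1000
1: ✓ MOVMI  r1←0xa8
2: · SUBCS
3: ✓ CMP  NZCV=0011
4: · MOVEQ
5: ✓ SUBVS  r3←0x43
6: · ADDCC

VAL = 0xa8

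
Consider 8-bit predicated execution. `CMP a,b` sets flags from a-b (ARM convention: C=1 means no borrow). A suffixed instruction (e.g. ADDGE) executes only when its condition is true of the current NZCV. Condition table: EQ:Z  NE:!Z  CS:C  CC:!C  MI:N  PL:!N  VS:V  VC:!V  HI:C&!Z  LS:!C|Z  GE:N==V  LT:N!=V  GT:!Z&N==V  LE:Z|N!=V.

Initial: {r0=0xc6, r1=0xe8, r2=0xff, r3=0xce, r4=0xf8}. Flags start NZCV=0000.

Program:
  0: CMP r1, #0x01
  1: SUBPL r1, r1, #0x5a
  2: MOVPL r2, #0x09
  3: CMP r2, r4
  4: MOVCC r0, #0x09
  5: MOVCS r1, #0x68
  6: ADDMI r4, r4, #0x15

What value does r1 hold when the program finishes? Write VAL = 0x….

VAL = 0x68

[0] flags=1010 → (cmp)
[1] flags=1010 PL?F → skip
[2] flags=1010 PL?F → skip
[3] flags=0010 → (cmp)
[4] flags=0010 CC?F → skip
[5] flags=0010 CS?T → r1=0x68
[6] flags=0010 MI?F → skip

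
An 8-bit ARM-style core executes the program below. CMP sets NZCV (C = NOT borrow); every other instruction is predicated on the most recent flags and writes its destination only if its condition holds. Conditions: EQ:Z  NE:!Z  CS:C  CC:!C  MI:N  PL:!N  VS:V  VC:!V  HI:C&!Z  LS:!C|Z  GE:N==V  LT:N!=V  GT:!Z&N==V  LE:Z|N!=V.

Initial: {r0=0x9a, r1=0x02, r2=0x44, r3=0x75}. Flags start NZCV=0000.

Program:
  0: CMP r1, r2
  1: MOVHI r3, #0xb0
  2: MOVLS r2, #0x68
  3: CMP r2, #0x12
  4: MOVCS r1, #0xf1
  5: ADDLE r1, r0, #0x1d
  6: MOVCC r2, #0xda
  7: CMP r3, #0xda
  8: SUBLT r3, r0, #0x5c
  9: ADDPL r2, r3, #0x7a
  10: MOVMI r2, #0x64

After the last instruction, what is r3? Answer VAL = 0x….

VAL = 0x75

[0] flags=1000 → (cmp)
[1] flags=1000 HI?F → skip
[2] flags=1000 LS?T → r2=0x68
[3] flags=0010 → (cmp)
[4] flags=0010 CS?T → r1=0xf1
[5] flags=0010 LE?F → skip
[6] flags=0010 CC?F → skip
[7] flags=1001 → (cmp)
[8] flags=1001 LT?F → skip
[9] flags=1001 PL?F → skip
[10] flags=1001 MI?T → r2=0x64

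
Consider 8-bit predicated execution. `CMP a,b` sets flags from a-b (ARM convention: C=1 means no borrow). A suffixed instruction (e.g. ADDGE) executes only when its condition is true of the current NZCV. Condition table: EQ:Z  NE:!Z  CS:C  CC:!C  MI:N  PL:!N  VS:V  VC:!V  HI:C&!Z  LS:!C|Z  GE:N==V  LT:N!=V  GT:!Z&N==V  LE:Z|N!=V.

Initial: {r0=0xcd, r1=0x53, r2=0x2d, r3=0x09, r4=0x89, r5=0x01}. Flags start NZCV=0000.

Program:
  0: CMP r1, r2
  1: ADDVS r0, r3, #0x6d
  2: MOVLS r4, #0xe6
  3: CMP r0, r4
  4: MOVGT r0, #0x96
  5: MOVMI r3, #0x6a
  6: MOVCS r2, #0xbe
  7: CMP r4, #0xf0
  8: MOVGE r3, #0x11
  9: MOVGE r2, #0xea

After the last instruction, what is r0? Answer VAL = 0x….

[0] flags=0010 → (cmp)
[1] flags=0010 VS?F → skip
[2] flags=0010 LS?F → skip
[3] flags=0010 → (cmp)
[4] flags=0010 GT?T → r0=0x96
[5] flags=0010 MI?F → skip
[6] flags=0010 CS?T → r2=0xbe
[7] flags=1000 → (cmp)
[8] flags=1000 GE?F → skip
[9] flags=1000 GE?F → skip

VAL = 0x96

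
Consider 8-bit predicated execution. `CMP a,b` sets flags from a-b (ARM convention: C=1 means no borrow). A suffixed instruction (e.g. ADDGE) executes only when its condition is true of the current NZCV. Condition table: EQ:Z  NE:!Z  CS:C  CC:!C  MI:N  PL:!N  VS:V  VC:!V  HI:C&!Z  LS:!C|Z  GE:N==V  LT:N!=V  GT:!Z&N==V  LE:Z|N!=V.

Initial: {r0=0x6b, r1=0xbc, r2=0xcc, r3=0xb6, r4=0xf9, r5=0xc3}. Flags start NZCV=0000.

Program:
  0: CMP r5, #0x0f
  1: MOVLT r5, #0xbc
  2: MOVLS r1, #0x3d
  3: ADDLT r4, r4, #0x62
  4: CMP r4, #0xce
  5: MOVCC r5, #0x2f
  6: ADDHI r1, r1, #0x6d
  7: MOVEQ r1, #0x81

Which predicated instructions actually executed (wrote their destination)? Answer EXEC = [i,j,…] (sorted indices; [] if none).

EXEC = [1,3,5]

[0] flags=1010 → (cmp)
[1] flags=1010 LT?T → r5=0xbc
[2] flags=1010 LS?F → skip
[3] flags=1010 LT?T → r4=0x5b
[4] flags=1001 → (cmp)
[5] flags=1001 CC?T → r5=0x2f
[6] flags=1001 HI?F → skip
[7] flags=1001 EQ?F → skip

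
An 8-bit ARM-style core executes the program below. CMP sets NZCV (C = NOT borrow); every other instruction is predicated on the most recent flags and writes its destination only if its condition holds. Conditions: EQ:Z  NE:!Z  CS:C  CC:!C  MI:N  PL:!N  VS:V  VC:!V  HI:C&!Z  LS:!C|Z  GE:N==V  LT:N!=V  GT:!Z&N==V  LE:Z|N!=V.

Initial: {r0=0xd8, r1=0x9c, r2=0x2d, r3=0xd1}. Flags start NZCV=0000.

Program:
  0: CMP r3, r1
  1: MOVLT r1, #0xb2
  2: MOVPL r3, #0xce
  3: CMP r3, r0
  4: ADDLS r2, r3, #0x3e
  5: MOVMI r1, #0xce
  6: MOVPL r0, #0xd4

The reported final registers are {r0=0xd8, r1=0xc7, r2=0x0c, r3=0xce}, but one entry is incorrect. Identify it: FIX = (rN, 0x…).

[0] flags=0010 → (cmp)
[1] flags=0010 LT?F → skip
[2] flags=0010 PL?T → r3=0xce
[3] flags=1000 → (cmp)
[4] flags=1000 LS?T → r2=0x0c
[5] flags=1000 MI?T → r1=0xce
[6] flags=1000 PL?F → skip

FIX = (r1, 0xce)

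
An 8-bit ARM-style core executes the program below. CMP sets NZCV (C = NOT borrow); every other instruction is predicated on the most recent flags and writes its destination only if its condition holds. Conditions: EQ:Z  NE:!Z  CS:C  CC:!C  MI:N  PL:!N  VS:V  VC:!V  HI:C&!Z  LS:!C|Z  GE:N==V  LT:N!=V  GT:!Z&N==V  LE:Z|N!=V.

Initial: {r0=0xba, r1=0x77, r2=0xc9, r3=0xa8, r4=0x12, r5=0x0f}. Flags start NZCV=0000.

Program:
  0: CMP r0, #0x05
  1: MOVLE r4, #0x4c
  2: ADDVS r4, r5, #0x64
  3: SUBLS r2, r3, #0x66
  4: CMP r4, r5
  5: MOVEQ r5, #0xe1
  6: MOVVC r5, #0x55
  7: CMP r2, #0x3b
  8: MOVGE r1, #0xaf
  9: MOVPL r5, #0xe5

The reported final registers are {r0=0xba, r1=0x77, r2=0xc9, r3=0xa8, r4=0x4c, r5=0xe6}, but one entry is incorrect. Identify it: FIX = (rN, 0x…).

[0] flags=1010 → (cmp)
[1] flags=1010 LE?T → r4=0x4c
[2] flags=1010 VS?F → skip
[3] flags=1010 LS?F → skip
[4] flags=0010 → (cmp)
[5] flags=0010 EQ?F → skip
[6] flags=0010 VC?T → r5=0x55
[7] flags=1010 → (cmp)
[8] flags=1010 GE?F → skip
[9] flags=1010 PL?F → skip

FIX = (r5, 0x55)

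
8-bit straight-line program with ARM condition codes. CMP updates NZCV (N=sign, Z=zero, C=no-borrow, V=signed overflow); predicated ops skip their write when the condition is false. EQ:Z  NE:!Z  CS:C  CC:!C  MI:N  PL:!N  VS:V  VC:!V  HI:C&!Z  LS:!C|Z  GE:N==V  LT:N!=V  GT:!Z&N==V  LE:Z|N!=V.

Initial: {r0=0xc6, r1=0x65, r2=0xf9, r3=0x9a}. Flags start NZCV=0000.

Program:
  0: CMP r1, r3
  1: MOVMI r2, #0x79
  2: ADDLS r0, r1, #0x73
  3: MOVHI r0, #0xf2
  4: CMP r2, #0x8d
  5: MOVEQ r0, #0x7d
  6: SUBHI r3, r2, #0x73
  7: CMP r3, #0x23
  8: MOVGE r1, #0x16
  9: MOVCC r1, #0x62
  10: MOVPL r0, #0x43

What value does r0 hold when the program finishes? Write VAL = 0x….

[0] flags=1001 → (cmp)
[1] flags=1001 MI?T → r2=0x79
[2] flags=1001 LS?T → r0=0xd8
[3] flags=1001 HI?F → skip
[4] flags=1001 → (cmp)
[5] flags=1001 EQ?F → skip
[6] flags=1001 HI?F → skip
[7] flags=0011 → (cmp)
[8] flags=0011 GE?F → skip
[9] flags=0011 CC?F → skip
[10] flags=0011 PL?T → r0=0x43

VAL = 0x43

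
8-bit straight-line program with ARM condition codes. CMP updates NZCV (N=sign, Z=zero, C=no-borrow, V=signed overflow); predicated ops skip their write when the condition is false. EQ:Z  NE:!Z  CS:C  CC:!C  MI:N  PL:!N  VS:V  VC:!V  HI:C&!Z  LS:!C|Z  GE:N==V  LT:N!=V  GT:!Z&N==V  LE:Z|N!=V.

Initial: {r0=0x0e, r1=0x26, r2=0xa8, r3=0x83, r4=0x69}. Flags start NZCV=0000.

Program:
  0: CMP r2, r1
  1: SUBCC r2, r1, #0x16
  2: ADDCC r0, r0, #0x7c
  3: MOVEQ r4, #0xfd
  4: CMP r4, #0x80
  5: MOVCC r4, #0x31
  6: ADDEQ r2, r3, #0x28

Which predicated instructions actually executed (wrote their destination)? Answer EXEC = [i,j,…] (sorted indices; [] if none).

[0] flags=1010 → (cmp)
[1] flags=1010 CC?F → skip
[2] flags=1010 CC?F → skip
[3] flags=1010 EQ?F → skip
[4] flags=1001 → (cmp)
[5] flags=1001 CC?T → r4=0x31
[6] flags=1001 EQ?F → skip

EXEC = [5]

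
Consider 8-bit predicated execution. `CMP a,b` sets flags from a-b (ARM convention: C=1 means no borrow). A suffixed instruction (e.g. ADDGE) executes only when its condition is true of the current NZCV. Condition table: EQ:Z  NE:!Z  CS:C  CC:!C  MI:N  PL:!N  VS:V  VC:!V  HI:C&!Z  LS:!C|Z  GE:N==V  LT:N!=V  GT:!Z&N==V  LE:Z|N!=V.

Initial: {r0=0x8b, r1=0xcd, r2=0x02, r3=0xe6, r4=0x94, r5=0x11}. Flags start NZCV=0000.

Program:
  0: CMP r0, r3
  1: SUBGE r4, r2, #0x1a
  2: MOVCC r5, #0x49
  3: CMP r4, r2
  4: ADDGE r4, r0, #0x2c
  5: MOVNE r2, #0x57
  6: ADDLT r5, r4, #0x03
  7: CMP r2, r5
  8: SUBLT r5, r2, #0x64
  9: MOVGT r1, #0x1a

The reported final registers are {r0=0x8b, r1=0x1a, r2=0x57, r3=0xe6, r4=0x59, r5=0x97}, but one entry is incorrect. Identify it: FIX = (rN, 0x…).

FIX = (r4, 0x94)

[0] flags=1000 → (cmp)
[1] flags=1000 GE?F → skip
[2] flags=1000 CC?T → r5=0x49
[3] flags=1010 → (cmp)
[4] flags=1010 GE?F → skip
[5] flags=1010 NE?T → r2=0x57
[6] flags=1010 LT?T → r5=0x97
[7] flags=1001 → (cmp)
[8] flags=1001 LT?F → skip
[9] flags=1001 GT?T → r1=0x1a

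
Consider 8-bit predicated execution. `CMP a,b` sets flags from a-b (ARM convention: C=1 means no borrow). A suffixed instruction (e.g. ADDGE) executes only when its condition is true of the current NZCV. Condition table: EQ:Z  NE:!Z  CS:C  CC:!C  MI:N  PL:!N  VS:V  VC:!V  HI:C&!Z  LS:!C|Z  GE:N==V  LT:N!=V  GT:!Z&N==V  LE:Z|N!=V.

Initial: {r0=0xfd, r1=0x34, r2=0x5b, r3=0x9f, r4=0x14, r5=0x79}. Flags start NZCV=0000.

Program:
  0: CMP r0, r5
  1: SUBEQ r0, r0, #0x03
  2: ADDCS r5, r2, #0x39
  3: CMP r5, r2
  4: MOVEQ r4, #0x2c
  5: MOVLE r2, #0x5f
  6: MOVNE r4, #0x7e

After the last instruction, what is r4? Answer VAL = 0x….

0: ✓ CMP  NZCV=1010
1: · SUBEQ
2: ✓ ADDCS  r5←0x94
3: ✓ CMP  NZCV=0011
4: · MOVEQ
5: ✓ MOVLE  r2←0x5f
6: ✓ MOVNE  r4←0x7e

VAL = 0x7e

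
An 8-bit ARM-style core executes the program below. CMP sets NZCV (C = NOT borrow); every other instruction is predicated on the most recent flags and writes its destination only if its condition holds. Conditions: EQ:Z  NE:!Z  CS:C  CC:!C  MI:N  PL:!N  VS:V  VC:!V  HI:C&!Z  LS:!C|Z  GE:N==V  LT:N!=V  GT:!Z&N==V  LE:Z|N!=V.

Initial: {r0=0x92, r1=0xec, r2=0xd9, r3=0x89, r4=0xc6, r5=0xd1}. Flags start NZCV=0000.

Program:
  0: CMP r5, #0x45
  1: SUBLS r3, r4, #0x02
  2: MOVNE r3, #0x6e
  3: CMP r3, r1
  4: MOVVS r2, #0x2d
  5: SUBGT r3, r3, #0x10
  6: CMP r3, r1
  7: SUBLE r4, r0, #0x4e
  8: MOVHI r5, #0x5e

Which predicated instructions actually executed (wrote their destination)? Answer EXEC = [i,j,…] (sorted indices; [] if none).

0: ✓ CMP  NZCV=1010
1: · SUBLS
2: ✓ MOVNE  r3←0x6e
3: ✓ CMP  NZCV=1001
4: ✓ MOVVS  r2←0x2d
5: ✓ SUBGT  r3←0x5e
6: ✓ CMP  NZCV=0000
7: · SUBLE
8: · MOVHI

EXEC = [2,4,5]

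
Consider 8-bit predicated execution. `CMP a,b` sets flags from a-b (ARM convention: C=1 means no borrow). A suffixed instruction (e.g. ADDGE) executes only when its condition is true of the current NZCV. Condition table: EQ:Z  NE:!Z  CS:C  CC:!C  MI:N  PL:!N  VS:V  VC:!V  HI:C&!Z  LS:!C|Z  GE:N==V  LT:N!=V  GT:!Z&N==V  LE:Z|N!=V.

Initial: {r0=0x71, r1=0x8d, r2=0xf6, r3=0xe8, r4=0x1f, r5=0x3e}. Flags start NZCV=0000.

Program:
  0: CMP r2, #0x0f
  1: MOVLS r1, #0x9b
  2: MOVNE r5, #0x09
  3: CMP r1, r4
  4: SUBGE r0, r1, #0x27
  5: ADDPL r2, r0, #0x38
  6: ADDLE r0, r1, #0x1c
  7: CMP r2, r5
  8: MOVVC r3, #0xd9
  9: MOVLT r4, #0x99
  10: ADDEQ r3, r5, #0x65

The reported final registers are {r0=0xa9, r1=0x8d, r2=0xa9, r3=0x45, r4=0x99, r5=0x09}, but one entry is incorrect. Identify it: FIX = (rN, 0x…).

FIX = (r3, 0xd9)

[0] flags=1010 → (cmp)
[1] flags=1010 LS?F → skip
[2] flags=1010 NE?T → r5=0x09
[3] flags=0011 → (cmp)
[4] flags=0011 GE?F → skip
[5] flags=0011 PL?T → r2=0xa9
[6] flags=0011 LE?T → r0=0xa9
[7] flags=1010 → (cmp)
[8] flags=1010 VC?T → r3=0xd9
[9] flags=1010 LT?T → r4=0x99
[10] flags=1010 EQ?F → skip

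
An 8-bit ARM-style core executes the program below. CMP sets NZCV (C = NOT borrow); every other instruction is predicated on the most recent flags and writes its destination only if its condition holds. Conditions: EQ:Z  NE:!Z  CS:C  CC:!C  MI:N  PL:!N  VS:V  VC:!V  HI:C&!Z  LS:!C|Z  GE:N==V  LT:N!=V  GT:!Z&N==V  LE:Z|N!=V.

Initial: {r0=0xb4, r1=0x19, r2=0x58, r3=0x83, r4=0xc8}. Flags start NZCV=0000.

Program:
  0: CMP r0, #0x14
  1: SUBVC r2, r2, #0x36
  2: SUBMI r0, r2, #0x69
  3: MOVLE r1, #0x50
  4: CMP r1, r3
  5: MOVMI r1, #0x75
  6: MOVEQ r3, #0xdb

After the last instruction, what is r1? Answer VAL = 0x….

VAL = 0x75

0: ✓ CMP  NZCV=1010
1: ✓ SUBVC  r2←0x22
2: ✓ SUBMI  r0←0xb9
3: ✓ MOVLE  r1←0x50
4: ✓ CMP  NZCV=1001
5: ✓ MOVMI  r1←0x75
6: · MOVEQ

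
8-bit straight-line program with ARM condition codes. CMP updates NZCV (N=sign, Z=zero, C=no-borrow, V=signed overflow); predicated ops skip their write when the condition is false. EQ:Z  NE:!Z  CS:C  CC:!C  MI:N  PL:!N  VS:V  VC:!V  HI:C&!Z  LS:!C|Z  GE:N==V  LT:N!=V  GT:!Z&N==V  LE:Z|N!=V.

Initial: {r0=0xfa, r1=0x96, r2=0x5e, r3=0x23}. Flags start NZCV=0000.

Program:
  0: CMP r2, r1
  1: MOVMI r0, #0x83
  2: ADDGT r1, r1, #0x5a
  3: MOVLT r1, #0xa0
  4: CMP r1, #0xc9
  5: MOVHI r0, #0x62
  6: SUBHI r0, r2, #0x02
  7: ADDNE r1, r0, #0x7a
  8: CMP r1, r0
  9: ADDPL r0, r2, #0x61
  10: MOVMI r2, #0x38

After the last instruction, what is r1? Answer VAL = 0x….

[0] flags=1001 → (cmp)
[1] flags=1001 MI?T → r0=0x83
[2] flags=1001 GT?T → r1=0xf0
[3] flags=1001 LT?F → skip
[4] flags=0010 → (cmp)
[5] flags=0010 HI?T → r0=0x62
[6] flags=0010 HI?T → r0=0x5c
[7] flags=0010 NE?T → r1=0xd6
[8] flags=0011 → (cmp)
[9] flags=0011 PL?T → r0=0xbf
[10] flags=0011 MI?F → skip

VAL = 0xd6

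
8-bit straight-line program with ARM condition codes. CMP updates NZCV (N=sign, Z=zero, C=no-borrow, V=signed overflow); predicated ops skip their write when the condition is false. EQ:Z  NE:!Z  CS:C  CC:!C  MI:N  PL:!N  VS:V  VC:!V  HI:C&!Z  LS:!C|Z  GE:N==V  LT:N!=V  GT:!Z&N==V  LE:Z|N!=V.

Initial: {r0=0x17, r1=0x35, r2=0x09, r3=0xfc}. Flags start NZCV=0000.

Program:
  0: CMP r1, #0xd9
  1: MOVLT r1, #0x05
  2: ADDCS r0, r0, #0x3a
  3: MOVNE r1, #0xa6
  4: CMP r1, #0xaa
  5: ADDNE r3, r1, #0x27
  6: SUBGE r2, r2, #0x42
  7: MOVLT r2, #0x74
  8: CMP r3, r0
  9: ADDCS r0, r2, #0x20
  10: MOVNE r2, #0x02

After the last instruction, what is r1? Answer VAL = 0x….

VAL = 0xa6

[0] flags=0000 → (cmp)
[1] flags=0000 LT?F → skip
[2] flags=0000 CS?F → skip
[3] flags=0000 NE?T → r1=0xa6
[4] flags=1000 → (cmp)
[5] flags=1000 NE?T → r3=0xcd
[6] flags=1000 GE?F → skip
[7] flags=1000 LT?T → r2=0x74
[8] flags=1010 → (cmp)
[9] flags=1010 CS?T → r0=0x94
[10] flags=1010 NE?T → r2=0x02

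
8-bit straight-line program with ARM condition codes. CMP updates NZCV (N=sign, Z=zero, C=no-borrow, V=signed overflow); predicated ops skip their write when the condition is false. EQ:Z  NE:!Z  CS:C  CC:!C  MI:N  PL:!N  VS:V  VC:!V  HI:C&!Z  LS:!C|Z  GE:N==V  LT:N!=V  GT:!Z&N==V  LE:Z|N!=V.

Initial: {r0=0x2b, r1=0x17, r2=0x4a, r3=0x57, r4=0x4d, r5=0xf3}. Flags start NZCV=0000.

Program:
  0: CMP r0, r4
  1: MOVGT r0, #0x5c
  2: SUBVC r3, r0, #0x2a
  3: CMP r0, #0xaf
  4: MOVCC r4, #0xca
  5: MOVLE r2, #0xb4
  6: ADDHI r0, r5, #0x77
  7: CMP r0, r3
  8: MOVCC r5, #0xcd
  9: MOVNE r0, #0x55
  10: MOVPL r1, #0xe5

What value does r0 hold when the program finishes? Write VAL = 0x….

0: ✓ CMP  NZCV=1000
1: · MOVGT
2: ✓ SUBVC  r3←0x01
3: ✓ CMP  NZCV=0000
4: ✓ MOVCC  r4←0xca
5: · MOVLE
6: · ADDHI
7: ✓ CMP  NZCV=0010
8: · MOVCC
9: ✓ MOVNE  r0←0x55
10: ✓ MOVPL  r1←0xe5

VAL = 0x55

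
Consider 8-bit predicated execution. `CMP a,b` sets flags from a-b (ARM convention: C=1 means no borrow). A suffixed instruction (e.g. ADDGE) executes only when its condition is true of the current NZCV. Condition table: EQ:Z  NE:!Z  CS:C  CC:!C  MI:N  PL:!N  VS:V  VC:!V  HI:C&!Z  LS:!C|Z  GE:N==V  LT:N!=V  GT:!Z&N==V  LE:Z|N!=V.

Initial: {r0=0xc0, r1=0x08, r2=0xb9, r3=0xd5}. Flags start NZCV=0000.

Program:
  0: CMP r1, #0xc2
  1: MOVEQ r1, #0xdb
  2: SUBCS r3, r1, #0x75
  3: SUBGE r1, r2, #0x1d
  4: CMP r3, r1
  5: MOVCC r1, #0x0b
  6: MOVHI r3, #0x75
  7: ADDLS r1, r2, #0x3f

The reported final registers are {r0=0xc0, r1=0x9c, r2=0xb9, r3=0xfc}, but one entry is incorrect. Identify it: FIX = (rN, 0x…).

FIX = (r3, 0x75)

[0] flags=0000 → (cmp)
[1] flags=0000 EQ?F → skip
[2] flags=0000 CS?F → skip
[3] flags=0000 GE?T → r1=0x9c
[4] flags=0010 → (cmp)
[5] flags=0010 CC?F → skip
[6] flags=0010 HI?T → r3=0x75
[7] flags=0010 LS?F → skip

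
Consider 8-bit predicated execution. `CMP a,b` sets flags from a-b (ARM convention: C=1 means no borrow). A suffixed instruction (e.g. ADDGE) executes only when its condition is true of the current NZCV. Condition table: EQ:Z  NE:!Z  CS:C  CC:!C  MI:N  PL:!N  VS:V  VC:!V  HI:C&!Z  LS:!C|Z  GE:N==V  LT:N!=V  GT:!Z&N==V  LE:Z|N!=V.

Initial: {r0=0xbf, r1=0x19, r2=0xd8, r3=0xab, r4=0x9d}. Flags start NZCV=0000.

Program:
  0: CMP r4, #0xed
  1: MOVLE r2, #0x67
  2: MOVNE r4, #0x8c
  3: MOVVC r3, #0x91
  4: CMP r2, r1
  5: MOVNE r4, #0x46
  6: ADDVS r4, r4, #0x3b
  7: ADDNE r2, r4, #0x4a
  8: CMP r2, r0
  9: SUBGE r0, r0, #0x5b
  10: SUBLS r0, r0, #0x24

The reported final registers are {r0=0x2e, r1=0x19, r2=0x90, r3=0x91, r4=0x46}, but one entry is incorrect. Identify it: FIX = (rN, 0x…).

FIX = (r0, 0x9b)

0: ✓ CMP  NZCV=1000
1: ✓ MOVLE  r2←0x67
2: ✓ MOVNE  r4←0x8c
3: ✓ MOVVC  r3←0x91
4: ✓ CMP  NZCV=0010
5: ✓ MOVNE  r4←0x46
6: · ADDVS
7: ✓ ADDNE  r2←0x90
8: ✓ CMP  NZCV=1000
9: · SUBGE
10: ✓ SUBLS  r0←0x9b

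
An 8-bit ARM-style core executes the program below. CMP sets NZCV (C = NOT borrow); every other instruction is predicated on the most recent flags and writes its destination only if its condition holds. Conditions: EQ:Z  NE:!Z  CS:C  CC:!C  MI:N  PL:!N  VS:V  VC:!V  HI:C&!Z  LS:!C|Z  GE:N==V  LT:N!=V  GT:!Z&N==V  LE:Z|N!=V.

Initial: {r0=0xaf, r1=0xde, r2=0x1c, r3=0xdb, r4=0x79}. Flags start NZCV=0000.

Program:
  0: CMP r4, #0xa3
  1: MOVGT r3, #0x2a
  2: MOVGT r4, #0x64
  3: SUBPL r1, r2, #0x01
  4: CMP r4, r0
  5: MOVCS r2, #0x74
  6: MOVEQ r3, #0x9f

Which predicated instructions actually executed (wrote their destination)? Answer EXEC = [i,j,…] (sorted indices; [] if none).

[0] flags=1001 → (cmp)
[1] flags=1001 GT?T → r3=0x2a
[2] flags=1001 GT?T → r4=0x64
[3] flags=1001 PL?F → skip
[4] flags=1001 → (cmp)
[5] flags=1001 CS?F → skip
[6] flags=1001 EQ?F → skip

EXEC = [1,2]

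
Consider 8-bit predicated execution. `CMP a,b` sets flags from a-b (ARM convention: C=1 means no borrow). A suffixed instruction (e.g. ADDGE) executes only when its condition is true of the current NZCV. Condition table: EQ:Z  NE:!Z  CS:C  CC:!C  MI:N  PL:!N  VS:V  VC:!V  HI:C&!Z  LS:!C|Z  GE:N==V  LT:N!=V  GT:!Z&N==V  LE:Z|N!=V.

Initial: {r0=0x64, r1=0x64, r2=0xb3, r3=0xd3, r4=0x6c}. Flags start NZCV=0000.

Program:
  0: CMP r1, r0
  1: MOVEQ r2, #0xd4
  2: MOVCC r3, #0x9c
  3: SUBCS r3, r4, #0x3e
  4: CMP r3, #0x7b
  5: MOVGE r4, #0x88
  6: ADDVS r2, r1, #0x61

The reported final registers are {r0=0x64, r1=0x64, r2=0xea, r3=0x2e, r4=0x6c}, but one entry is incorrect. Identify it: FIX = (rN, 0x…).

[0] flags=0110 → (cmp)
[1] flags=0110 EQ?T → r2=0xd4
[2] flags=0110 CC?F → skip
[3] flags=0110 CS?T → r3=0x2e
[4] flags=1000 → (cmp)
[5] flags=1000 GE?F → skip
[6] flags=1000 VS?F → skip

FIX = (r2, 0xd4)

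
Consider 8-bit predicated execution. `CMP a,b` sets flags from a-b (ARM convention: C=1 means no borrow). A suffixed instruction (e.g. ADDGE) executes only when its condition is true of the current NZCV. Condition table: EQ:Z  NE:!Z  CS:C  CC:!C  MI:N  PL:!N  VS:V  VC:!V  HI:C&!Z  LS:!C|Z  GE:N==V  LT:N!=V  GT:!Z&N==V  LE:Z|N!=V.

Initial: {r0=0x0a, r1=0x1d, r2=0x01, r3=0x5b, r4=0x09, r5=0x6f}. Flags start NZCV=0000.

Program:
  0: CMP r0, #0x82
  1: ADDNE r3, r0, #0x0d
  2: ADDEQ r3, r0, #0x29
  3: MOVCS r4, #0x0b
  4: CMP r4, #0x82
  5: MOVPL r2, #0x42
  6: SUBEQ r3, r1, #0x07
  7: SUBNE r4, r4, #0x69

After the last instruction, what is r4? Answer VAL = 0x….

VAL = 0xa0

[0] flags=1001 → (cmp)
[1] flags=1001 NE?T → r3=0x17
[2] flags=1001 EQ?F → skip
[3] flags=1001 CS?F → skip
[4] flags=1001 → (cmp)
[5] flags=1001 PL?F → skip
[6] flags=1001 EQ?F → skip
[7] flags=1001 NE?T → r4=0xa0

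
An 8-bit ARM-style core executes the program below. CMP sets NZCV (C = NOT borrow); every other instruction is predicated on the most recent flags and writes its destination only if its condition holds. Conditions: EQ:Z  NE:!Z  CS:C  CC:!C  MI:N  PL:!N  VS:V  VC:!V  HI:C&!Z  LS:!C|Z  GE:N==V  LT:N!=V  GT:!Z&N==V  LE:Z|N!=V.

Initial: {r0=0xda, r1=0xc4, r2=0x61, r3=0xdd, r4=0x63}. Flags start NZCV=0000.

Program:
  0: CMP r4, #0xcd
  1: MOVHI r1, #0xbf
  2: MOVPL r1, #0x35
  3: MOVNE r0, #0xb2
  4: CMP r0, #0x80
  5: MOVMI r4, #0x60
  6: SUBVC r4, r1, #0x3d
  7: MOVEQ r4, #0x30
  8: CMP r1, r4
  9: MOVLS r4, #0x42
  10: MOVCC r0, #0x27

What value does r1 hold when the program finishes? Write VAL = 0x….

[0] flags=1001 → (cmp)
[1] flags=1001 HI?F → skip
[2] flags=1001 PL?F → skip
[3] flags=1001 NE?T → r0=0xb2
[4] flags=0010 → (cmp)
[5] flags=0010 MI?F → skip
[6] flags=0010 VC?T → r4=0x87
[7] flags=0010 EQ?F → skip
[8] flags=0010 → (cmp)
[9] flags=0010 LS?F → skip
[10] flags=0010 CC?F → skip

VAL = 0xc4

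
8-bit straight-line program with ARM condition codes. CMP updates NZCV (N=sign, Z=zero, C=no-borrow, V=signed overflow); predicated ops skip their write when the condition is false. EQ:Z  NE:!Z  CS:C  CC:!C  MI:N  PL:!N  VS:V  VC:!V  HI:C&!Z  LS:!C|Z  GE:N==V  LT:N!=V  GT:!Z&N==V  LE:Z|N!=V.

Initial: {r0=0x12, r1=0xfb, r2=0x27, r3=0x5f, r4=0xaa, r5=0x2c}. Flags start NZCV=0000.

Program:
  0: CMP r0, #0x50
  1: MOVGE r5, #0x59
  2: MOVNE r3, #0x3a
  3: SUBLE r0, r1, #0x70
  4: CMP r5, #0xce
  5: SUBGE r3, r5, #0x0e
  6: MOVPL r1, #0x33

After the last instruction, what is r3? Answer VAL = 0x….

VAL = 0x1e

[0] flags=1000 → (cmp)
[1] flags=1000 GE?F → skip
[2] flags=1000 NE?T → r3=0x3a
[3] flags=1000 LE?T → r0=0x8b
[4] flags=0000 → (cmp)
[5] flags=0000 GE?T → r3=0x1e
[6] flags=0000 PL?T → r1=0x33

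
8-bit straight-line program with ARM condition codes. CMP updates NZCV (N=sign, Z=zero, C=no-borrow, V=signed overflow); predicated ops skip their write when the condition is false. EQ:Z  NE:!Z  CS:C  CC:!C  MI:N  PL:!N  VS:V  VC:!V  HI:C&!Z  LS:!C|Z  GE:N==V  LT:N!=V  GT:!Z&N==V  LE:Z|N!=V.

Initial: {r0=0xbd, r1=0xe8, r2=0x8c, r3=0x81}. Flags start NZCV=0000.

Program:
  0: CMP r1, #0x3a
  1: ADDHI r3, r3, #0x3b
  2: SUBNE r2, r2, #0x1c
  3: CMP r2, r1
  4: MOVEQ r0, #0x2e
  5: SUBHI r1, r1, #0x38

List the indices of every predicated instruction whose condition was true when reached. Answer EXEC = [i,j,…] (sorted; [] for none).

0: ✓ CMP  NZCV=1010
1: ✓ ADDHI  r3←0xbc
2: ✓ SUBNE  r2←0x70
3: ✓ CMP  NZCV=1001
4: · MOVEQ
5: · SUBHI

EXEC = [1,2]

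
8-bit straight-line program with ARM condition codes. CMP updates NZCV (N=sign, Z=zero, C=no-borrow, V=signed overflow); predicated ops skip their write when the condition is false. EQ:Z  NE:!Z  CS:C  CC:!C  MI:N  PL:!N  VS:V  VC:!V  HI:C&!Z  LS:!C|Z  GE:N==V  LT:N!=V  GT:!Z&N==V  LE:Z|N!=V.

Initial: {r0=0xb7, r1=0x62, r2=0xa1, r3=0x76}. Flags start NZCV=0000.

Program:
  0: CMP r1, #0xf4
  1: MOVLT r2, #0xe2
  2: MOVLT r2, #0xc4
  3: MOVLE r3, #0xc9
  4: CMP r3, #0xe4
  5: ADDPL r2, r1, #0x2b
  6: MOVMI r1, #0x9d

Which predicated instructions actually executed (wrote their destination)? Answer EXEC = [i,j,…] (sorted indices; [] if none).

EXEC = [6]

[0] flags=0000 → (cmp)
[1] flags=0000 LT?F → skip
[2] flags=0000 LT?F → skip
[3] flags=0000 LE?F → skip
[4] flags=1001 → (cmp)
[5] flags=1001 PL?F → skip
[6] flags=1001 MI?T → r1=0x9d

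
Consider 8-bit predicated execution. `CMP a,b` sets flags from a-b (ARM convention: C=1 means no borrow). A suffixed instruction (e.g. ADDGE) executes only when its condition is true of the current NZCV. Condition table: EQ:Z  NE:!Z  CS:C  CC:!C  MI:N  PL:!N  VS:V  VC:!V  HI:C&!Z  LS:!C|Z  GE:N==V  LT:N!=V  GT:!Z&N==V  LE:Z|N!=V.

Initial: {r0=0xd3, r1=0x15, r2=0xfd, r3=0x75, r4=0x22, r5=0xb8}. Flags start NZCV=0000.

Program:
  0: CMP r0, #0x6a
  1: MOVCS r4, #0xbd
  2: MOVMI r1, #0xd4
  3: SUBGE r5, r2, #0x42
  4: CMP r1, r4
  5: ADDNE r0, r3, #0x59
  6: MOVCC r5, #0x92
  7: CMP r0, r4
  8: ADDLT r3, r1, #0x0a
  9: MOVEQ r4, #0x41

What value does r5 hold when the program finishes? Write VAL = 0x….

VAL = 0x92

0: ✓ CMP  NZCV=0011
1: ✓ MOVCS  r4←0xbd
2: · MOVMI
3: · SUBGE
4: ✓ CMP  NZCV=0000
5: ✓ ADDNE  r0←0xce
6: ✓ MOVCC  r5←0x92
7: ✓ CMP  NZCV=0010
8: · ADDLT
9: · MOVEQ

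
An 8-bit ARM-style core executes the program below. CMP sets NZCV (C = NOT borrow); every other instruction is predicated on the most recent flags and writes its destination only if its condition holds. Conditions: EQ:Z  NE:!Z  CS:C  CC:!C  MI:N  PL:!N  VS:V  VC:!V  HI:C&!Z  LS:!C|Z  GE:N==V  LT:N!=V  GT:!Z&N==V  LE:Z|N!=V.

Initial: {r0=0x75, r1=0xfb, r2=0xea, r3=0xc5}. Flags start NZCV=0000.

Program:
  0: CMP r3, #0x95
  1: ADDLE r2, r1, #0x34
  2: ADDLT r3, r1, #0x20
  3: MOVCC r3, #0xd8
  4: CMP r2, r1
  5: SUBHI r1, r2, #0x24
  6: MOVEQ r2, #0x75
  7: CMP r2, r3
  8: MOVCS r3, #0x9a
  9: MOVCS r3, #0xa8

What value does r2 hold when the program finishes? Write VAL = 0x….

0: ✓ CMP  NZCV=0010
1: · ADDLE
2: · ADDLT
3: · MOVCC
4: ✓ CMP  NZCV=1000
5: · SUBHI
6: · MOVEQ
7: ✓ CMP  NZCV=0010
8: ✓ MOVCS  r3←0x9a
9: ✓ MOVCS  r3←0xa8

VAL = 0xea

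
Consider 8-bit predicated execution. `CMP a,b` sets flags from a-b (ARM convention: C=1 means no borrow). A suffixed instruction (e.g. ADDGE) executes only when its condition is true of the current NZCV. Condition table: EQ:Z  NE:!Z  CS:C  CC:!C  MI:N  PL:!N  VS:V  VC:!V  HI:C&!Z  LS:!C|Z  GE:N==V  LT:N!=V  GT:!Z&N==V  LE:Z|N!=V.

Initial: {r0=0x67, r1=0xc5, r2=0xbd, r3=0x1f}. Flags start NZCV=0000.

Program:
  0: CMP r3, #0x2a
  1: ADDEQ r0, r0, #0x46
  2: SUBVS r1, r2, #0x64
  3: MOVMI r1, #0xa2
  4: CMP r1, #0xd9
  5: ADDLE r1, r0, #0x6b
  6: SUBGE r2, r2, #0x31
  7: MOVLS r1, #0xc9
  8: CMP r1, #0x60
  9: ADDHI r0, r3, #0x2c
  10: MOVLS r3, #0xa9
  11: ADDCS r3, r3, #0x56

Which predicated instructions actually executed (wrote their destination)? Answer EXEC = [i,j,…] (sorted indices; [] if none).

EXEC = [3,5,7,9,11]

0: ✓ CMP  NZCV=1000
1: · ADDEQ
2: · SUBVS
3: ✓ MOVMI  r1←0xa2
4: ✓ CMP  NZCV=1000
5: ✓ ADDLE  r1←0xd2
6: · SUBGE
7: ✓ MOVLS  r1←0xc9
8: ✓ CMP  NZCV=0011
9: ✓ ADDHI  r0←0x4b
10: · MOVLS
11: ✓ ADDCS  r3←0x75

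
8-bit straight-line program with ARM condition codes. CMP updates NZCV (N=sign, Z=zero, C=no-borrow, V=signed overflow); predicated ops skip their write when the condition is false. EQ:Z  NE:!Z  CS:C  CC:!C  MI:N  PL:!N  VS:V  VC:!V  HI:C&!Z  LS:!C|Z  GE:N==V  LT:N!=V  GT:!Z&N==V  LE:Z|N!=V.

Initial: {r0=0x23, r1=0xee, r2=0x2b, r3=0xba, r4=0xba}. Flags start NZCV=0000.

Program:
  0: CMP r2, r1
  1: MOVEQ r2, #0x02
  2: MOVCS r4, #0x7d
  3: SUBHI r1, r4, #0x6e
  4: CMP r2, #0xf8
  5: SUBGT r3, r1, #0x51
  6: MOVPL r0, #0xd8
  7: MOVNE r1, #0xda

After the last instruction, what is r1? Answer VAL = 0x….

[0] flags=0000 → (cmp)
[1] flags=0000 EQ?F → skip
[2] flags=0000 CS?F → skip
[3] flags=0000 HI?F → skip
[4] flags=0000 → (cmp)
[5] flags=0000 GT?T → r3=0x9d
[6] flags=0000 PL?T → r0=0xd8
[7] flags=0000 NE?T → r1=0xda

VAL = 0xda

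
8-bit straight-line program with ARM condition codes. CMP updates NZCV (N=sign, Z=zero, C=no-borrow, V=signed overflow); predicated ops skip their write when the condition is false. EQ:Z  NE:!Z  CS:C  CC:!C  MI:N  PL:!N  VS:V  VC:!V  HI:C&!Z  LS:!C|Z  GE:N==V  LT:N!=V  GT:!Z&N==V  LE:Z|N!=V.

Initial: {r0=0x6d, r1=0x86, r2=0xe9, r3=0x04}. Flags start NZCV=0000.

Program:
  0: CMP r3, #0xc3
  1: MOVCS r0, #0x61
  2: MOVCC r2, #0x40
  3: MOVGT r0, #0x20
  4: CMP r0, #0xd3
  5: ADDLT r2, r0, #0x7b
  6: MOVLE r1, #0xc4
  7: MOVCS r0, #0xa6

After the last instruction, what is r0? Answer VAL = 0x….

VAL = 0x20

[0] flags=0000 → (cmp)
[1] flags=0000 CS?F → skip
[2] flags=0000 CC?T → r2=0x40
[3] flags=0000 GT?T → r0=0x20
[4] flags=0000 → (cmp)
[5] flags=0000 LT?F → skip
[6] flags=0000 LE?F → skip
[7] flags=0000 CS?F → skip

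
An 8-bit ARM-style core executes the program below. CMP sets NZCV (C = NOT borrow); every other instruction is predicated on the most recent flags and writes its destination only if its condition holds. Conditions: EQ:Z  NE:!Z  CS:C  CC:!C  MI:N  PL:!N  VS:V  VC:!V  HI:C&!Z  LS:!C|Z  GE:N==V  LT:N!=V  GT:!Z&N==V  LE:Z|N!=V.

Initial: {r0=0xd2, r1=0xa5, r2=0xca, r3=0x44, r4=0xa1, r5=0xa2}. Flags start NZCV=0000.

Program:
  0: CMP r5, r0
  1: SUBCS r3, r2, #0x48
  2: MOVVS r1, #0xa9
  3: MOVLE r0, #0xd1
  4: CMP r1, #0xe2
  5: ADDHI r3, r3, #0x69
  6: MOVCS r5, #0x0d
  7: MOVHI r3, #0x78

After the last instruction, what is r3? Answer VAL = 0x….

VAL = 0x44

[0] flags=1000 → (cmp)
[1] flags=1000 CS?F → skip
[2] flags=1000 VS?F → skip
[3] flags=1000 LE?T → r0=0xd1
[4] flags=1000 → (cmp)
[5] flags=1000 HI?F → skip
[6] flags=1000 CS?F → skip
[7] flags=1000 HI?F → skip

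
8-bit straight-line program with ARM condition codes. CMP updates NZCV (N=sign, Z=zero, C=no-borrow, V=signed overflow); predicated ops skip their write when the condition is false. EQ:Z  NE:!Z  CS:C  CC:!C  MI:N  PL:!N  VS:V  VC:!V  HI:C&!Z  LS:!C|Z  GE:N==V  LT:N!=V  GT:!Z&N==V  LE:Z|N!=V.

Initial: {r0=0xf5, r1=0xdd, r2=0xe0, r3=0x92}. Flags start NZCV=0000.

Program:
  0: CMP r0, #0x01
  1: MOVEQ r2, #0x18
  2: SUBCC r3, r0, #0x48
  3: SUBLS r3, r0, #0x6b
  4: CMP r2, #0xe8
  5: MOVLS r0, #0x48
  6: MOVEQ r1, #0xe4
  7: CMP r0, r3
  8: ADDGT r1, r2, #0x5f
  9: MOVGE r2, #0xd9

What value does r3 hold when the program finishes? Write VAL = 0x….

VAL = 0x92

0: ✓ CMP  NZCV=1010
1: · MOVEQ
2: · SUBCC
3: · SUBLS
4: ✓ CMP  NZCV=1000
5: ✓ MOVLS  r0←0x48
6: · MOVEQ
7: ✓ CMP  NZCV=1001
8: ✓ ADDGT  r1←0x3f
9: ✓ MOVGE  r2←0xd9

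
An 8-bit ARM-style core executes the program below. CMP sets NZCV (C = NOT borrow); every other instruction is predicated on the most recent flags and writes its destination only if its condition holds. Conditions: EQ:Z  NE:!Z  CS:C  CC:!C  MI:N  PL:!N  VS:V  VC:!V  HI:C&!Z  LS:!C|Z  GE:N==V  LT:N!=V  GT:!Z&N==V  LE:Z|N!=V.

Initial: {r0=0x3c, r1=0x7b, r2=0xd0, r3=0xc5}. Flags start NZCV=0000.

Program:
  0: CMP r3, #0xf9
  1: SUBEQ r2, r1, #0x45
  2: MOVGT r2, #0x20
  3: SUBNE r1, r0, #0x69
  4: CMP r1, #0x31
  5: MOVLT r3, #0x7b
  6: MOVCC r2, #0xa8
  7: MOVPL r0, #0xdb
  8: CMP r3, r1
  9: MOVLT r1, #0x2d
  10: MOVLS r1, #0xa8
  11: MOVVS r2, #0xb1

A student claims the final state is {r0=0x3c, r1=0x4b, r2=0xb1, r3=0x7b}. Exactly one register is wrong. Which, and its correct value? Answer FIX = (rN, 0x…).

FIX = (r1, 0xa8)

[0] flags=1000 → (cmp)
[1] flags=1000 EQ?F → skip
[2] flags=1000 GT?F → skip
[3] flags=1000 NE?T → r1=0xd3
[4] flags=1010 → (cmp)
[5] flags=1010 LT?T → r3=0x7b
[6] flags=1010 CC?F → skip
[7] flags=1010 PL?F → skip
[8] flags=1001 → (cmp)
[9] flags=1001 LT?F → skip
[10] flags=1001 LS?T → r1=0xa8
[11] flags=1001 VS?T → r2=0xb1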